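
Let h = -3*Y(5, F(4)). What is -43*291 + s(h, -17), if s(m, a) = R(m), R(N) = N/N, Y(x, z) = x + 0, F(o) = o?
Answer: -12512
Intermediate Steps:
Y(x, z) = x
h = -15 (h = -3*5 = -15)
R(N) = 1
s(m, a) = 1
-43*291 + s(h, -17) = -43*291 + 1 = -12513 + 1 = -12512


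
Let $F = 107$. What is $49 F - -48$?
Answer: $5291$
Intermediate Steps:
$49 F - -48 = 49 \cdot 107 - -48 = 5243 + 48 = 5291$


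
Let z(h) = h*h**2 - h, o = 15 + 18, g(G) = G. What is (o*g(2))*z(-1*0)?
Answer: 0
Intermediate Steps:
o = 33
z(h) = h**3 - h
(o*g(2))*z(-1*0) = (33*2)*((-1*0)**3 - (-1)*0) = 66*(0**3 - 1*0) = 66*(0 + 0) = 66*0 = 0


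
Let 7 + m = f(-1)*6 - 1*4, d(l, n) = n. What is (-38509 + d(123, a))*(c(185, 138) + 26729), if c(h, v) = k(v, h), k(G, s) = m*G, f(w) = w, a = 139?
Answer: -935575710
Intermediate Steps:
m = -17 (m = -7 + (-1*6 - 1*4) = -7 + (-6 - 4) = -7 - 10 = -17)
k(G, s) = -17*G
c(h, v) = -17*v
(-38509 + d(123, a))*(c(185, 138) + 26729) = (-38509 + 139)*(-17*138 + 26729) = -38370*(-2346 + 26729) = -38370*24383 = -935575710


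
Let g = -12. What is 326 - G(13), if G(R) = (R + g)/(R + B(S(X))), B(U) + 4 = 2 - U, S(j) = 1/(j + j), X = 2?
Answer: 14014/43 ≈ 325.91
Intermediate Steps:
S(j) = 1/(2*j)
B(U) = -2 - U (B(U) = -4 + (2 - U) = -2 - U)
G(R) = (-12 + R)/(-9/4 + R) (G(R) = (R - 12)/(R + (-2 - 1/(2*2))) = (-12 + R)/(R + (-2 - 1/(2*2))) = (-12 + R)/(R + (-2 - 1*¼)) = (-12 + R)/(R + (-2 - ¼)) = (-12 + R)/(R - 9/4) = (-12 + R)/(-9/4 + R))
326 - G(13) = 326 - 4*(-12 + 13)/(-9 + 4*13) = 326 - 4/(-9 + 52) = 326 - 4/43 = 14014/43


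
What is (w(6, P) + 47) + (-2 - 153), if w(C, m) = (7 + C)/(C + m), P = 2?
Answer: -851/8 ≈ -106.38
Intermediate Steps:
w(C, m) = (7 + C)/(C + m)
(w(6, P) + 47) + (-2 - 153) = ((7 + 6)/(6 + 2) + 47) + (-2 - 153) = (13/8 + 47) - 155 = 389/8 - 155 = -851/8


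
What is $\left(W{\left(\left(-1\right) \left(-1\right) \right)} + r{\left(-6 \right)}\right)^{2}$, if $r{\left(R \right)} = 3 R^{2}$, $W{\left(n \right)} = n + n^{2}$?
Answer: $12100$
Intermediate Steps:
$\left(W{\left(\left(-1\right) \left(-1\right) \right)} + r{\left(-6 \right)}\right)^{2} = \left(\left(-1\right) \left(-1\right) \left(1 - -1\right) + 3 \left(-6\right)^{2}\right)^{2} = \left(1 \left(1 + 1\right) + 3 \cdot 36\right)^{2} = \left(1 \cdot 2 + 108\right)^{2} = \left(2 + 108\right)^{2} = 110^{2} = 12100$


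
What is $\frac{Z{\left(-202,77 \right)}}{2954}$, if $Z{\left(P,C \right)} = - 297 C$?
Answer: $- \frac{3267}{422} \approx -7.7417$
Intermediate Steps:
$\frac{Z{\left(-202,77 \right)}}{2954} = \frac{\left(-297\right) 77}{2954} = \left(-22869\right) \frac{1}{2954} = - \frac{3267}{422}$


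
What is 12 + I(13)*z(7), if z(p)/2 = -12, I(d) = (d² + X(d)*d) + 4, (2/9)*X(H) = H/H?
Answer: -5544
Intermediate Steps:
X(H) = 9/2 (X(H) = 9*(H/H)/2 = (9/2)*1 = 9/2)
I(d) = 4 + d² + 9*d/2 (I(d) = (d² + 9*d/2) + 4 = 4 + d² + 9*d/2)
z(p) = -24 (z(p) = 2*(-12) = -24)
12 + I(13)*z(7) = 12 + (4 + 13² + (9/2)*13)*(-24) = 12 + (4 + 169 + 117/2)*(-24) = 12 + (463/2)*(-24) = 12 - 5556 = -5544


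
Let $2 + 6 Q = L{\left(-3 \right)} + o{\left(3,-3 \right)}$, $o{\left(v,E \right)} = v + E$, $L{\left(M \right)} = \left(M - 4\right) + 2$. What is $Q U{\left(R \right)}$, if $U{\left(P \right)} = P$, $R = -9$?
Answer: $\frac{21}{2} \approx 10.5$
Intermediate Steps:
$L{\left(M \right)} = -2 + M$ ($L{\left(M \right)} = \left(-4 + M\right) + 2 = -2 + M$)
$o{\left(v,E \right)} = E + v$
$Q = - \frac{7}{6}$ ($Q = - \frac{1}{3} + \frac{\left(-2 - 3\right) + \left(-3 + 3\right)}{6} = - \frac{1}{3} + \frac{-5 + 0}{6} = - \frac{1}{3} + \frac{1}{6} \left(-5\right) = - \frac{1}{3} - \frac{5}{6} = - \frac{7}{6} \approx -1.1667$)
$Q U{\left(R \right)} = \left(- \frac{7}{6}\right) \left(-9\right) = \frac{21}{2}$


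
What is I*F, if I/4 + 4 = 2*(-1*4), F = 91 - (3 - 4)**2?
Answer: -4320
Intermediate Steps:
F = 90 (F = 91 - 1*(-1)**2 = 91 - 1*1 = 91 - 1 = 90)
I = -48 (I = -16 + 4*(2*(-1*4)) = -16 + 4*(2*(-4)) = -16 + 4*(-8) = -16 - 32 = -48)
I*F = -48*90 = -4320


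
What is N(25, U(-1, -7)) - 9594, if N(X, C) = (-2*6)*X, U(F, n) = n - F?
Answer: -9894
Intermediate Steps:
N(X, C) = -12*X
N(25, U(-1, -7)) - 9594 = -12*25 - 9594 = -300 - 9594 = -9894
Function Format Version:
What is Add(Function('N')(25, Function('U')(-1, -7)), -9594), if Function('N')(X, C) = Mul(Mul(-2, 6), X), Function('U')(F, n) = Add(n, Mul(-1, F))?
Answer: -9894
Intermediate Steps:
Function('N')(X, C) = Mul(-12, X)
Add(Function('N')(25, Function('U')(-1, -7)), -9594) = Add(Mul(-12, 25), -9594) = Add(-300, -9594) = -9894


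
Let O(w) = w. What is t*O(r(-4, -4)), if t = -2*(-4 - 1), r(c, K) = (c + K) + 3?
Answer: -50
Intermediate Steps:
r(c, K) = 3 + K + c (r(c, K) = (K + c) + 3 = 3 + K + c)
t = 10 (t = -2*(-5) = 10)
t*O(r(-4, -4)) = 10*(3 - 4 - 4) = 10*(-5) = -50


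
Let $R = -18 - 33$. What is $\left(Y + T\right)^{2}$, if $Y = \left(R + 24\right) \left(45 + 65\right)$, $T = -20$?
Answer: $8940100$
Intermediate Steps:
$R = -51$ ($R = -18 - 33 = -51$)
$Y = -2970$ ($Y = \left(-51 + 24\right) \left(45 + 65\right) = \left(-27\right) 110 = -2970$)
$\left(Y + T\right)^{2} = \left(-2970 - 20\right)^{2} = \left(-2990\right)^{2} = 8940100$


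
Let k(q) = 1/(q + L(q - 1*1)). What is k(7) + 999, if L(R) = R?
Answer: 12988/13 ≈ 999.08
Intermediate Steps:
k(q) = 1/(-1 + 2*q) (k(q) = 1/(q + (q - 1*1)) = 1/(q + (q - 1)) = 1/(q + (-1 + q)) = 1/(-1 + 2*q))
k(7) + 999 = 1/(-1 + 2*7) + 999 = 1/(-1 + 14) + 999 = 1/13 + 999 = 12988/13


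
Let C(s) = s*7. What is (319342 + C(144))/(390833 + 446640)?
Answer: 320350/837473 ≈ 0.38252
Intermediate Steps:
C(s) = 7*s
(319342 + C(144))/(390833 + 446640) = (319342 + 7*144)/(390833 + 446640) = (319342 + 1008)/837473 = 320350*(1/837473) = 320350/837473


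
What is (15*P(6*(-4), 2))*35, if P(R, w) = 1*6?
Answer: 3150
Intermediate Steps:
P(R, w) = 6
(15*P(6*(-4), 2))*35 = (15*6)*35 = 90*35 = 3150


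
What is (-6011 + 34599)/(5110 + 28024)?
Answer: 14294/16567 ≈ 0.86280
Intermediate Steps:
(-6011 + 34599)/(5110 + 28024) = 28588/33134 = 28588*(1/33134) = 14294/16567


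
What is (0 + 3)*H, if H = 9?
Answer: 27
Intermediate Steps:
(0 + 3)*H = (0 + 3)*9 = 3*9 = 27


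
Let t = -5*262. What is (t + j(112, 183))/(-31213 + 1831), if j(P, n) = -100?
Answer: 235/4897 ≈ 0.047989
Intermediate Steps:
t = -1310
(t + j(112, 183))/(-31213 + 1831) = (-1310 - 100)/(-31213 + 1831) = -1410/(-29382) = -1410*(-1/29382) = 235/4897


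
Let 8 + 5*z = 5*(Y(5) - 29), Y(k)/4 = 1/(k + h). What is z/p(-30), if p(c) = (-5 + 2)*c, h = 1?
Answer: -449/1350 ≈ -0.33259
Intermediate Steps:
Y(k) = 4/(1 + k) (Y(k) = 4/(k + 1) = 4/(1 + k))
p(c) = -3*c
z = -449/15 (z = -8/5 + (5*(4/(1 + 5) - 29))/5 = -8/5 + (5*(4/6 - 29))/5 = -8/5 + (5*(4*(⅙) - 29))/5 = -8/5 + (5*(⅔ - 29))/5 = -8/5 + (5*(-85/3))/5 = -8/5 + (⅕)*(-425/3) = -8/5 - 85/3 = -449/15 ≈ -29.933)
z/p(-30) = -449/(15*((-3*(-30)))) = -449/15/90 = -449/15*1/90 = -449/1350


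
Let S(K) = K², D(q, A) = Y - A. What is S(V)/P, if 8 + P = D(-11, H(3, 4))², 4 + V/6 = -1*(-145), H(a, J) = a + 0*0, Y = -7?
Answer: 178929/23 ≈ 7779.5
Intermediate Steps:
H(a, J) = a (H(a, J) = a + 0 = a)
D(q, A) = -7 - A
V = 846 (V = -24 + 6*(-1*(-145)) = -24 + 6*145 = -24 + 870 = 846)
P = 92 (P = -8 + (-7 - 1*3)² = -8 + (-7 - 3)² = -8 + (-10)² = -8 + 100 = 92)
S(V)/P = 846²/92 = 715716*(1/92) = 178929/23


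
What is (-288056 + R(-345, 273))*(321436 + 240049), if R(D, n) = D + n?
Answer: -161779550080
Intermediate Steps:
(-288056 + R(-345, 273))*(321436 + 240049) = (-288056 + (-345 + 273))*(321436 + 240049) = (-288056 - 72)*561485 = -288128*561485 = -161779550080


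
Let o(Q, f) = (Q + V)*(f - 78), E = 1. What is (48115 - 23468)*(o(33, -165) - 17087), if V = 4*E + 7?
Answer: -684669013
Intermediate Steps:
V = 11 (V = 4*1 + 7 = 4 + 7 = 11)
o(Q, f) = (-78 + f)*(11 + Q) (o(Q, f) = (Q + 11)*(f - 78) = (11 + Q)*(-78 + f) = (-78 + f)*(11 + Q))
(48115 - 23468)*(o(33, -165) - 17087) = (48115 - 23468)*((-858 - 78*33 + 11*(-165) + 33*(-165)) - 17087) = 24647*((-858 - 2574 - 1815 - 5445) - 17087) = 24647*(-10692 - 17087) = 24647*(-27779) = -684669013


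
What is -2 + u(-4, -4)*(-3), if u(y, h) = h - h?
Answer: -2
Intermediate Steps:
u(y, h) = 0
-2 + u(-4, -4)*(-3) = -2 + 0*(-3) = -2 + 0 = -2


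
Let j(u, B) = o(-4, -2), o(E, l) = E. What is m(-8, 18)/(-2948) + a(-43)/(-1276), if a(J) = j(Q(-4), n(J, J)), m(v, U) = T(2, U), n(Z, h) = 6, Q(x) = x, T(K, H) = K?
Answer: 105/42746 ≈ 0.0024564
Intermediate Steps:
j(u, B) = -4
m(v, U) = 2
a(J) = -4
m(-8, 18)/(-2948) + a(-43)/(-1276) = 2/(-2948) - 4/(-1276) = 2*(-1/2948) - 4*(-1/1276) = -1/1474 + 1/319 = 105/42746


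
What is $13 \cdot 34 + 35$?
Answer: $477$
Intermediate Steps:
$13 \cdot 34 + 35 = 442 + 35 = 477$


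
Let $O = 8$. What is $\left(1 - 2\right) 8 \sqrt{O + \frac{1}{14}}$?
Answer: $- \frac{4 \sqrt{1582}}{7} \approx -22.728$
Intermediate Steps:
$\left(1 - 2\right) 8 \sqrt{O + \frac{1}{14}} = \left(1 - 2\right) 8 \sqrt{8 + \frac{1}{14}} = \left(-1\right) 8 \sqrt{8 + \frac{1}{14}} = - 8 \sqrt{\frac{113}{14}} = - 8 \frac{\sqrt{1582}}{14} = - \frac{4 \sqrt{1582}}{7}$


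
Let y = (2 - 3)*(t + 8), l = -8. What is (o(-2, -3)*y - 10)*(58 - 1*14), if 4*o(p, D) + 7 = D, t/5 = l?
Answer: -3960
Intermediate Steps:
t = -40 (t = 5*(-8) = -40)
o(p, D) = -7/4 + D/4
y = 32 (y = (2 - 3)*(-40 + 8) = -1*(-32) = 32)
(o(-2, -3)*y - 10)*(58 - 1*14) = ((-7/4 + (¼)*(-3))*32 - 10)*(58 - 1*14) = ((-7/4 - ¾)*32 - 10)*(58 - 14) = (-5/2*32 - 10)*44 = (-80 - 10)*44 = -90*44 = -3960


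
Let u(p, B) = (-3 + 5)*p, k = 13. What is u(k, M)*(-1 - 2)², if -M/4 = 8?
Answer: 234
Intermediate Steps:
M = -32 (M = -4*8 = -32)
u(p, B) = 2*p
u(k, M)*(-1 - 2)² = (2*13)*(-1 - 2)² = 26*(-3)² = 26*9 = 234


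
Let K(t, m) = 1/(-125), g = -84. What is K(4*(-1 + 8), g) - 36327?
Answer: -4540876/125 ≈ -36327.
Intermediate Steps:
K(t, m) = -1/125
K(4*(-1 + 8), g) - 36327 = -1/125 - 36327 = -4540876/125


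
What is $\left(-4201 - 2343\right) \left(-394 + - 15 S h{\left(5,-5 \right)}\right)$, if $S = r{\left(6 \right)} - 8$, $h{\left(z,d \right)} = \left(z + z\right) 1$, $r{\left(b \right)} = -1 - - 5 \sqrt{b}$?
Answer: $-6256064 + 4908000 \sqrt{6} \approx 5.766 \cdot 10^{6}$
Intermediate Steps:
$r{\left(b \right)} = -1 + 5 \sqrt{b}$
$h{\left(z,d \right)} = 2 z$ ($h{\left(z,d \right)} = 2 z 1 = 2 z$)
$S = -9 + 5 \sqrt{6}$ ($S = \left(-1 + 5 \sqrt{6}\right) - 8 = -9 + 5 \sqrt{6} \approx 3.2474$)
$\left(-4201 - 2343\right) \left(-394 + - 15 S h{\left(5,-5 \right)}\right) = \left(-4201 - 2343\right) \left(-394 + - 15 \left(-9 + 5 \sqrt{6}\right) 2 \cdot 5\right) = - 6544 \left(-394 + \left(135 - 75 \sqrt{6}\right) 10\right) = - 6544 \left(-394 + \left(1350 - 750 \sqrt{6}\right)\right) = - 6544 \left(956 - 750 \sqrt{6}\right) = -6256064 + 4908000 \sqrt{6}$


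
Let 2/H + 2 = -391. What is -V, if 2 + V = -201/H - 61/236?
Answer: -9320641/236 ≈ -39494.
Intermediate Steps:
H = -2/393 (H = 2/(-2 - 391) = 2/(-393) = 2*(-1/393) = -2/393 ≈ -0.0050891)
V = 9320641/236 (V = -2 + (-201/(-2/393) - 61/236) = -2 + (-201*(-393/2) - 61*1/236) = -2 + (78993/2 - 61/236) = -2 + 9321113/236 = 9320641/236 ≈ 39494.)
-V = -1*9320641/236 = -9320641/236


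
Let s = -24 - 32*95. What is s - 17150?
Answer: -20214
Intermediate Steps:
s = -3064 (s = -24 - 3040 = -3064)
s - 17150 = -3064 - 17150 = -20214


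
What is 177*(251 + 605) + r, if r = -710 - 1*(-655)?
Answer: 151457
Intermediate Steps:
r = -55 (r = -710 + 655 = -55)
177*(251 + 605) + r = 177*(251 + 605) - 55 = 177*856 - 55 = 151512 - 55 = 151457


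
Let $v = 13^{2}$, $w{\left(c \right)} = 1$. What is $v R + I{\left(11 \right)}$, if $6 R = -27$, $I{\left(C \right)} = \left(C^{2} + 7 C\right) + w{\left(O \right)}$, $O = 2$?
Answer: $- \frac{1123}{2} \approx -561.5$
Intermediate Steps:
$I{\left(C \right)} = 1 + C^{2} + 7 C$ ($I{\left(C \right)} = \left(C^{2} + 7 C\right) + 1 = 1 + C^{2} + 7 C$)
$R = - \frac{9}{2}$ ($R = \frac{1}{6} \left(-27\right) = - \frac{9}{2} \approx -4.5$)
$v = 169$
$v R + I{\left(11 \right)} = 169 \left(- \frac{9}{2}\right) + \left(1 + 11^{2} + 7 \cdot 11\right) = - \frac{1521}{2} + \left(1 + 121 + 77\right) = - \frac{1521}{2} + 199 = - \frac{1123}{2}$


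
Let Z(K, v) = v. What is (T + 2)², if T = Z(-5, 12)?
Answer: 196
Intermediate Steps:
T = 12
(T + 2)² = (12 + 2)² = 14² = 196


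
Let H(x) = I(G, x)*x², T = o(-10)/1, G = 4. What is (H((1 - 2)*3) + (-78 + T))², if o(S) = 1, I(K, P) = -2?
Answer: 9025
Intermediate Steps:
T = 1 (T = 1/1 = 1*1 = 1)
H(x) = -2*x²
(H((1 - 2)*3) + (-78 + T))² = (-2*9*(1 - 2)² + (-78 + 1))² = (-2*(-1*3)² - 77)² = (-2*(-3)² - 77)² = (-2*9 - 77)² = (-18 - 77)² = (-95)² = 9025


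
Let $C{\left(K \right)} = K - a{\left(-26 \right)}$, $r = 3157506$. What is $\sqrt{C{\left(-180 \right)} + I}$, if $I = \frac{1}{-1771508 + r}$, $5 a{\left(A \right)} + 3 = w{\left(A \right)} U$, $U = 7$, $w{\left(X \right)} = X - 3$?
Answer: $\frac{i \sqrt{6665836847683930}}{6929990} \approx 11.781 i$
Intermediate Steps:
$w{\left(X \right)} = -3 + X$
$a{\left(A \right)} = - \frac{24}{5} + \frac{7 A}{5}$ ($a{\left(A \right)} = - \frac{3}{5} + \frac{\left(-3 + A\right) 7}{5} = - \frac{3}{5} + \frac{-21 + 7 A}{5} = - \frac{3}{5} + \left(- \frac{21}{5} + \frac{7 A}{5}\right) = - \frac{24}{5} + \frac{7 A}{5}$)
$I = \frac{1}{1385998}$ ($I = \frac{1}{-1771508 + 3157506} = \frac{1}{1385998} \approx 7.215 \cdot 10^{-7}$)
$C{\left(K \right)} = \frac{206}{5} + K$ ($C{\left(K \right)} = K - \left(- \frac{24}{5} + \frac{7}{5} \left(-26\right)\right) = K - \left(- \frac{24}{5} - \frac{182}{5}\right) = K - - \frac{206}{5} = K + \frac{206}{5} = \frac{206}{5} + K$)
$\sqrt{C{\left(-180 \right)} + I} = \sqrt{\left(\frac{206}{5} - 180\right) + \frac{1}{1385998}} = \sqrt{- \frac{694}{5} + \frac{1}{1385998}} = \sqrt{- \frac{961882607}{6929990}} = \frac{i \sqrt{6665836847683930}}{6929990}$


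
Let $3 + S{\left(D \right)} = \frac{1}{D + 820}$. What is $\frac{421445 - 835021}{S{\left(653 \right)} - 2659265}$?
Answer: $\frac{609197448}{3917101763} \approx 0.15552$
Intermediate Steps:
$S{\left(D \right)} = -3 + \frac{1}{820 + D}$ ($S{\left(D \right)} = -3 + \frac{1}{D + 820} = -3 + \frac{1}{820 + D}$)
$\frac{421445 - 835021}{S{\left(653 \right)} - 2659265} = \frac{421445 - 835021}{\frac{-2459 - 1959}{820 + 653} - 2659265} = - \frac{413576}{\frac{-2459 - 1959}{1473} - 2659265} = - \frac{413576}{\frac{1}{1473} \left(-4418\right) - 2659265} = - \frac{413576}{- \frac{4418}{1473} - 2659265} = - \frac{413576}{- \frac{3917101763}{1473}} = \left(-413576\right) \left(- \frac{1473}{3917101763}\right) = \frac{609197448}{3917101763}$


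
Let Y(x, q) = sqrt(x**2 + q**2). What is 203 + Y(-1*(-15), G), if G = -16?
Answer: 203 + sqrt(481) ≈ 224.93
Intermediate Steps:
Y(x, q) = sqrt(q**2 + x**2)
203 + Y(-1*(-15), G) = 203 + sqrt((-16)**2 + (-1*(-15))**2) = 203 + sqrt(256 + 15**2) = 203 + sqrt(256 + 225) = 203 + sqrt(481)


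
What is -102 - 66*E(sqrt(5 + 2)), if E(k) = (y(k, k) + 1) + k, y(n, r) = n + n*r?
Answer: -630 - 132*sqrt(7) ≈ -979.24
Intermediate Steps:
E(k) = 1 + k + k*(1 + k) (E(k) = (k*(1 + k) + 1) + k = (1 + k*(1 + k)) + k = 1 + k + k*(1 + k))
-102 - 66*E(sqrt(5 + 2)) = -102 - 66*(1 + sqrt(5 + 2) + sqrt(5 + 2)*(1 + sqrt(5 + 2))) = -102 - 66*(1 + sqrt(7) + sqrt(7)*(1 + sqrt(7))) = -102 + (-66 - 66*sqrt(7) - 66*sqrt(7)*(1 + sqrt(7))) = -168 - 66*sqrt(7) - 66*sqrt(7)*(1 + sqrt(7))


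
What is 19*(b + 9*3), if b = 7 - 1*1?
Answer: 627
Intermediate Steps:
b = 6 (b = 7 - 1 = 6)
19*(b + 9*3) = 19*(6 + 9*3) = 19*(6 + 27) = 19*33 = 627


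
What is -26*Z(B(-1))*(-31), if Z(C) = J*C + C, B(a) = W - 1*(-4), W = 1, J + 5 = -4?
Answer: -32240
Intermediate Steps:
J = -9 (J = -5 - 4 = -9)
B(a) = 5 (B(a) = 1 - 1*(-4) = 1 + 4 = 5)
Z(C) = -8*C (Z(C) = -9*C + C = -8*C)
-26*Z(B(-1))*(-31) = -(-208)*5*(-31) = -26*(-40)*(-31) = 1040*(-31) = -32240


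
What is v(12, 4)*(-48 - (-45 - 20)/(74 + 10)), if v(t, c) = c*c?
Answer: -15868/21 ≈ -755.62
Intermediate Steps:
v(t, c) = c²
v(12, 4)*(-48 - (-45 - 20)/(74 + 10)) = 4²*(-48 - (-45 - 20)/(74 + 10)) = 16*(-48 - (-65)/84) = 16*(-48 - 1*(-65/84)) = 16*(-48 + 65/84) = 16*(-3967/84) = -15868/21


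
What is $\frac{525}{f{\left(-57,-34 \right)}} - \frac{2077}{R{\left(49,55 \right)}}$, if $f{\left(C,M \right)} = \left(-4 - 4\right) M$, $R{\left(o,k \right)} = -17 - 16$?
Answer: $\frac{582269}{8976} \approx 64.87$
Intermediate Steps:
$R{\left(o,k \right)} = -33$ ($R{\left(o,k \right)} = -17 - 16 = -33$)
$f{\left(C,M \right)} = - 8 M$
$\frac{525}{f{\left(-57,-34 \right)}} - \frac{2077}{R{\left(49,55 \right)}} = \frac{525}{\left(-8\right) \left(-34\right)} - \frac{2077}{-33} = \frac{525}{272} - - \frac{2077}{33} = 525 \cdot \frac{1}{272} + \frac{2077}{33} = \frac{525}{272} + \frac{2077}{33} = \frac{582269}{8976}$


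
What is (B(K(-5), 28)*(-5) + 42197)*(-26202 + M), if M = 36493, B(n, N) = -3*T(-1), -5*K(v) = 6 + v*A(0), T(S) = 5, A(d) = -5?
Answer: 435021152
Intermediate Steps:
K(v) = -6/5 + v (K(v) = -(6 + v*(-5))/5 = -(6 - 5*v)/5 = -6/5 + v)
B(n, N) = -15 (B(n, N) = -3*5 = -15)
(B(K(-5), 28)*(-5) + 42197)*(-26202 + M) = (-15*(-5) + 42197)*(-26202 + 36493) = (75 + 42197)*10291 = 42272*10291 = 435021152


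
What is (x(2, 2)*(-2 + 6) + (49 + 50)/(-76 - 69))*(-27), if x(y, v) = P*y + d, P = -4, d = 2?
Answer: 96633/145 ≈ 666.43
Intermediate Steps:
x(y, v) = 2 - 4*y (x(y, v) = -4*y + 2 = 2 - 4*y)
(x(2, 2)*(-2 + 6) + (49 + 50)/(-76 - 69))*(-27) = ((2 - 4*2)*(-2 + 6) + (49 + 50)/(-76 - 69))*(-27) = ((2 - 8)*4 + 99/(-145))*(-27) = (-6*4 + 99*(-1/145))*(-27) = (-24 - 99/145)*(-27) = -3579/145*(-27) = 96633/145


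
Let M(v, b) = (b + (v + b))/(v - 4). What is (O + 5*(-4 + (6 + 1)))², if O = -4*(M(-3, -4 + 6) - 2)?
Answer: 27225/49 ≈ 555.61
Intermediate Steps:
M(v, b) = (v + 2*b)/(-4 + v) (M(v, b) = (b + (b + v))/(-4 + v) = (v + 2*b)/(-4 + v))
O = 60/7 (O = -4*((-3 + 2*(-4 + 6))/(-4 - 3) - 2) = -4*((-3 + 2*2)/(-7) - 2) = -4*(-(-3 + 4)/7 - 2) = -4*(-⅐*1 - 2) = -4*(-⅐ - 2) = -4*(-15/7) = 60/7 ≈ 8.5714)
(O + 5*(-4 + (6 + 1)))² = (60/7 + 5*(-4 + (6 + 1)))² = (60/7 + 5*(-4 + 7))² = (60/7 + 5*3)² = (60/7 + 15)² = (165/7)² = 27225/49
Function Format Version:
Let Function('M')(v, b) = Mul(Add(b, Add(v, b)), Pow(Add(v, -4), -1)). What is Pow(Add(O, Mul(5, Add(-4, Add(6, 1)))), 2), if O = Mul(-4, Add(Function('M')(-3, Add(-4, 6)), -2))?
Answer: Rational(27225, 49) ≈ 555.61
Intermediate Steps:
Function('M')(v, b) = Mul(Pow(Add(-4, v), -1), Add(v, Mul(2, b))) (Function('M')(v, b) = Mul(Add(b, Add(b, v)), Pow(Add(-4, v), -1)) = Mul(Add(v, Mul(2, b)), Pow(Add(-4, v), -1)) = Mul(Pow(Add(-4, v), -1), Add(v, Mul(2, b))))
O = Rational(60, 7) (O = Mul(-4, Add(Mul(Pow(Add(-4, -3), -1), Add(-3, Mul(2, Add(-4, 6)))), -2)) = Mul(-4, Add(Mul(Pow(-7, -1), Add(-3, Mul(2, 2))), -2)) = Mul(-4, Add(Mul(Rational(-1, 7), Add(-3, 4)), -2)) = Mul(-4, Add(Mul(Rational(-1, 7), 1), -2)) = Mul(-4, Add(Rational(-1, 7), -2)) = Mul(-4, Rational(-15, 7)) = Rational(60, 7) ≈ 8.5714)
Pow(Add(O, Mul(5, Add(-4, Add(6, 1)))), 2) = Pow(Add(Rational(60, 7), Mul(5, Add(-4, Add(6, 1)))), 2) = Pow(Add(Rational(60, 7), Mul(5, Add(-4, 7))), 2) = Pow(Add(Rational(60, 7), Mul(5, 3)), 2) = Pow(Add(Rational(60, 7), 15), 2) = Pow(Rational(165, 7), 2) = Rational(27225, 49)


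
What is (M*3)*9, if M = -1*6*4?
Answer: -648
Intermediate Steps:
M = -24 (M = -6*4 = -24)
(M*3)*9 = -24*3*9 = -72*9 = -648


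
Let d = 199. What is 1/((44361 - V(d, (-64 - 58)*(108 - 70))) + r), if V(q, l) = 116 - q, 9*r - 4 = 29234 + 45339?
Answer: 3/158191 ≈ 1.8964e-5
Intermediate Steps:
r = 24859/3 (r = 4/9 + (29234 + 45339)/9 = 4/9 + (⅑)*74573 = 4/9 + 74573/9 = 24859/3 ≈ 8286.3)
1/((44361 - V(d, (-64 - 58)*(108 - 70))) + r) = 1/((44361 - (116 - 1*199)) + 24859/3) = 1/((44361 - (116 - 199)) + 24859/3) = 1/((44361 - 1*(-83)) + 24859/3) = 1/((44361 + 83) + 24859/3) = 1/(44444 + 24859/3) = 1/(158191/3) = 3/158191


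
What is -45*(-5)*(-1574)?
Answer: -354150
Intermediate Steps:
-45*(-5)*(-1574) = 225*(-1574) = -354150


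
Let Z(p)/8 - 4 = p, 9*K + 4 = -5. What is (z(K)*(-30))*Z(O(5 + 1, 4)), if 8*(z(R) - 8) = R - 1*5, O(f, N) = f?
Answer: -17400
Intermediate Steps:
K = -1 (K = -4/9 + (⅑)*(-5) = -4/9 - 5/9 = -1)
Z(p) = 32 + 8*p
z(R) = 59/8 + R/8 (z(R) = 8 + (R - 1*5)/8 = 8 + (R - 5)/8 = 8 + (-5 + R)/8 = 8 + (-5/8 + R/8) = 59/8 + R/8)
(z(K)*(-30))*Z(O(5 + 1, 4)) = ((59/8 + (⅛)*(-1))*(-30))*(32 + 8*(5 + 1)) = ((59/8 - ⅛)*(-30))*(32 + 8*6) = ((29/4)*(-30))*(32 + 48) = -435/2*80 = -17400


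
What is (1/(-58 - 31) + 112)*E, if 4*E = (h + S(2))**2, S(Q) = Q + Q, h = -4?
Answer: 0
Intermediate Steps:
S(Q) = 2*Q
E = 0 (E = (-4 + 2*2)**2/4 = (-4 + 4)**2/4 = (1/4)*0**2 = (1/4)*0 = 0)
(1/(-58 - 31) + 112)*E = (1/(-58 - 31) + 112)*0 = (1/(-89) + 112)*0 = (-1/89 + 112)*0 = (9967/89)*0 = 0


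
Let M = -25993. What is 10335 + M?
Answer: -15658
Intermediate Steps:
10335 + M = 10335 - 25993 = -15658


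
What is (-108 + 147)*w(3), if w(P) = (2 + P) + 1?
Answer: 234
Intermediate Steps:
w(P) = 3 + P
(-108 + 147)*w(3) = (-108 + 147)*(3 + 3) = 39*6 = 234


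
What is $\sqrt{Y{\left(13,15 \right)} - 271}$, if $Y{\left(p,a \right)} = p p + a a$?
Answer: $\sqrt{123} \approx 11.091$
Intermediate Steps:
$Y{\left(p,a \right)} = a^{2} + p^{2}$ ($Y{\left(p,a \right)} = p^{2} + a^{2} = a^{2} + p^{2}$)
$\sqrt{Y{\left(13,15 \right)} - 271} = \sqrt{\left(15^{2} + 13^{2}\right) - 271} = \sqrt{\left(225 + 169\right) - 271} = \sqrt{394 - 271} = \sqrt{123}$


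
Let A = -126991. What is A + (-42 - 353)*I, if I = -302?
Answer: -7701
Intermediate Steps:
A + (-42 - 353)*I = -126991 + (-42 - 353)*(-302) = -126991 - 395*(-302) = -126991 + 119290 = -7701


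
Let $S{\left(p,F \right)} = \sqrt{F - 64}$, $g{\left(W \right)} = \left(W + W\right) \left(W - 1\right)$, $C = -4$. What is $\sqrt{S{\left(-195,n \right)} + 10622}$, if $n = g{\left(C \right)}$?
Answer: $\sqrt{10622 + 2 i \sqrt{6}} \approx 103.06 + 0.0238 i$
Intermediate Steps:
$g{\left(W \right)} = 2 W \left(-1 + W\right)$
$n = 40$ ($n = 2 \left(-4\right) \left(-1 - 4\right) = 2 \left(-4\right) \left(-5\right) = 40$)
$S{\left(p,F \right)} = \sqrt{-64 + F}$
$\sqrt{S{\left(-195,n \right)} + 10622} = \sqrt{\sqrt{-64 + 40} + 10622} = \sqrt{\sqrt{-24} + 10622} = \sqrt{2 i \sqrt{6} + 10622} = \sqrt{10622 + 2 i \sqrt{6}}$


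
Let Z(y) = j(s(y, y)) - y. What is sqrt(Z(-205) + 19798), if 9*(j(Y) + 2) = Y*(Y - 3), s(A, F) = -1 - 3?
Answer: sqrt(180037)/3 ≈ 141.44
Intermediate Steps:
s(A, F) = -4
j(Y) = -2 + Y*(-3 + Y)/9 (j(Y) = -2 + (Y*(Y - 3))/9 = -2 + (Y*(-3 + Y))/9 = -2 + Y*(-3 + Y)/9)
Z(y) = 10/9 - y (Z(y) = (-2 - 1/3*(-4) + (1/9)*(-4)**2) - y = (-2 + 4/3 + (1/9)*16) - y = (-2 + 4/3 + 16/9) - y = 10/9 - y)
sqrt(Z(-205) + 19798) = sqrt((10/9 - 1*(-205)) + 19798) = sqrt((10/9 + 205) + 19798) = sqrt(1855/9 + 19798) = sqrt(180037/9) = sqrt(180037)/3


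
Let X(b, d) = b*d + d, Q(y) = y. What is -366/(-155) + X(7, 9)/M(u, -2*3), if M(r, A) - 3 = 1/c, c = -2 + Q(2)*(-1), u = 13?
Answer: 48666/1705 ≈ 28.543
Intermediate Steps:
X(b, d) = d + b*d
c = -4 (c = -2 + 2*(-1) = -2 - 2 = -4)
M(r, A) = 11/4 (M(r, A) = 3 + 1/(-4) = 3 - ¼ = 11/4)
-366/(-155) + X(7, 9)/M(u, -2*3) = -366/(-155) + (9*(1 + 7))/(11/4) = -366*(-1/155) + (9*8)*(4/11) = 366/155 + 72*(4/11) = 366/155 + 288/11 = 48666/1705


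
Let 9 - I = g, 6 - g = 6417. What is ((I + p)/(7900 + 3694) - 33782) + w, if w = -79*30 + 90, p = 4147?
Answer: -418092261/11594 ≈ -36061.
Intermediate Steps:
g = -6411 (g = 6 - 1*6417 = 6 - 6417 = -6411)
I = 6420 (I = 9 - 1*(-6411) = 9 + 6411 = 6420)
w = -2280 (w = -2370 + 90 = -2280)
((I + p)/(7900 + 3694) - 33782) + w = ((6420 + 4147)/(7900 + 3694) - 33782) - 2280 = (10567/11594 - 33782) - 2280 = -391657941/11594 - 2280 = -418092261/11594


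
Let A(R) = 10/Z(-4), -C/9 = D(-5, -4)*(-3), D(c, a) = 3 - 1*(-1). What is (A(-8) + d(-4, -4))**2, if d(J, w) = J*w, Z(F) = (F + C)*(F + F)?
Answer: 44235801/173056 ≈ 255.62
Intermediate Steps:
D(c, a) = 4 (D(c, a) = 3 + 1 = 4)
C = 108 (C = -36*(-3) = -9*(-12) = 108)
Z(F) = 2*F*(108 + F) (Z(F) = (F + 108)*(F + F) = (108 + F)*(2*F) = 2*F*(108 + F))
A(R) = -5/416 (A(R) = 10/((2*(-4)*(108 - 4))) = 10/((2*(-4)*104)) = 10/(-832) = 10*(-1/832) = -5/416)
(A(-8) + d(-4, -4))**2 = (-5/416 - 4*(-4))**2 = (-5/416 + 16)**2 = (6651/416)**2 = 44235801/173056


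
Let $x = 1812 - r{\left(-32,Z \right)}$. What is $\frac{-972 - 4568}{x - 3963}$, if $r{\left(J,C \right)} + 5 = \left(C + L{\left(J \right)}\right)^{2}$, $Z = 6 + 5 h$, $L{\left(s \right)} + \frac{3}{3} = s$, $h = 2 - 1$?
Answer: $\frac{554}{263} \approx 2.1065$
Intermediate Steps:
$h = 1$
$L{\left(s \right)} = -1 + s$
$Z = 11$ ($Z = 6 + 5 \cdot 1 = 6 + 5 = 11$)
$r{\left(J,C \right)} = -5 + \left(-1 + C + J\right)^{2}$ ($r{\left(J,C \right)} = -5 + \left(C + \left(-1 + J\right)\right)^{2} = -5 + \left(-1 + C + J\right)^{2}$)
$x = 1333$ ($x = 1812 - \left(-5 + \left(-1 + 11 - 32\right)^{2}\right) = 1812 - \left(-5 + \left(-22\right)^{2}\right) = 1812 - \left(-5 + 484\right) = 1812 - 479 = 1333$)
$\frac{-972 - 4568}{x - 3963} = \frac{-972 - 4568}{1333 - 3963} = - \frac{5540}{-2630} = \left(-5540\right) \left(- \frac{1}{2630}\right) = \frac{554}{263}$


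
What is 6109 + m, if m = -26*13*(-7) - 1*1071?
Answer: 7404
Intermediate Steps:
m = 1295 (m = -338*(-7) - 1071 = 2366 - 1071 = 1295)
6109 + m = 6109 + 1295 = 7404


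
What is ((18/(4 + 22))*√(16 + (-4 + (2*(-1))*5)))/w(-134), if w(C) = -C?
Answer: 9*√2/1742 ≈ 0.0073065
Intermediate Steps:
((18/(4 + 22))*√(16 + (-4 + (2*(-1))*5)))/w(-134) = ((18/(4 + 22))*√(16 + (-4 + (2*(-1))*5)))/((-1*(-134))) = ((18/26)*√(16 + (-4 - 2*5)))/134 = (((1/26)*18)*√(16 + (-4 - 10)))*(1/134) = (9*√(16 - 14)/13)*(1/134) = (9*√2/13)*(1/134) = 9*√2/1742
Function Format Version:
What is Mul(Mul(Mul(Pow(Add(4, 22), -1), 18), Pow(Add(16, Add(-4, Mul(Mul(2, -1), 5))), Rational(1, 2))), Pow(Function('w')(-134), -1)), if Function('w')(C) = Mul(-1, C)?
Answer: Mul(Rational(9, 1742), Pow(2, Rational(1, 2))) ≈ 0.0073065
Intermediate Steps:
Mul(Mul(Mul(Pow(Add(4, 22), -1), 18), Pow(Add(16, Add(-4, Mul(Mul(2, -1), 5))), Rational(1, 2))), Pow(Function('w')(-134), -1)) = Mul(Mul(Mul(Pow(Add(4, 22), -1), 18), Pow(Add(16, Add(-4, Mul(Mul(2, -1), 5))), Rational(1, 2))), Pow(Mul(-1, -134), -1)) = Mul(Mul(Mul(Pow(26, -1), 18), Pow(Add(16, Add(-4, Mul(-2, 5))), Rational(1, 2))), Pow(134, -1)) = Mul(Mul(Mul(Rational(1, 26), 18), Pow(Add(16, Add(-4, -10)), Rational(1, 2))), Rational(1, 134)) = Mul(Mul(Rational(9, 13), Pow(Add(16, -14), Rational(1, 2))), Rational(1, 134)) = Mul(Mul(Rational(9, 13), Pow(2, Rational(1, 2))), Rational(1, 134)) = Mul(Rational(9, 1742), Pow(2, Rational(1, 2)))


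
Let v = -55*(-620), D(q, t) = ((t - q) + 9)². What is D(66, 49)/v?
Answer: 16/8525 ≈ 0.0018768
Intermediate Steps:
D(q, t) = (9 + t - q)²
v = 34100
D(66, 49)/v = (9 + 49 - 1*66)²/34100 = (9 + 49 - 66)²*(1/34100) = (-8)²*(1/34100) = 64*(1/34100) = 16/8525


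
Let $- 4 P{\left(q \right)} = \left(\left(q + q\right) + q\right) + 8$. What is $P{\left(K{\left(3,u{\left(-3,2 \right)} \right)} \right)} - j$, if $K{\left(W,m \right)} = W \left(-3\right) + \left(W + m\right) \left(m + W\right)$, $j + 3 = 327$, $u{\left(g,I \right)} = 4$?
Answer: $-356$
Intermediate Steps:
$j = 324$ ($j = -3 + 327 = 324$)
$K{\left(W,m \right)} = \left(W + m\right)^{2} - 3 W$ ($K{\left(W,m \right)} = - 3 W + \left(W + m\right) \left(W + m\right) = - 3 W + \left(W + m\right)^{2} = \left(W + m\right)^{2} - 3 W$)
$P{\left(q \right)} = -2 - \frac{3 q}{4}$ ($P{\left(q \right)} = - \frac{\left(\left(q + q\right) + q\right) + 8}{4} = - \frac{\left(2 q + q\right) + 8}{4} = - \frac{3 q + 8}{4} = - \frac{8 + 3 q}{4} = -2 - \frac{3 q}{4}$)
$P{\left(K{\left(3,u{\left(-3,2 \right)} \right)} \right)} - j = \left(-2 - \frac{3 \left(\left(3 + 4\right)^{2} - 9\right)}{4}\right) - 324 = \left(-2 - \frac{3 \left(7^{2} - 9\right)}{4}\right) - 324 = \left(-2 - \frac{3 \left(49 - 9\right)}{4}\right) - 324 = \left(-2 - 30\right) - 324 = -32 - 324 = -356$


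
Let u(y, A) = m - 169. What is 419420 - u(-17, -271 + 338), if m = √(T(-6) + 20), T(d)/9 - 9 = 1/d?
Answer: 419589 - √398/2 ≈ 4.1958e+5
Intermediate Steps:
T(d) = 81 + 9/d
m = √398/2 (m = √((81 + 9/(-6)) + 20) = √((81 + 9*(-⅙)) + 20) = √((81 - 3/2) + 20) = √(159/2 + 20) = √(199/2) = √398/2 ≈ 9.9750)
u(y, A) = -169 + √398/2 (u(y, A) = √398/2 - 169 = -169 + √398/2)
419420 - u(-17, -271 + 338) = 419420 - (-169 + √398/2) = 419420 + (169 - √398/2) = 419589 - √398/2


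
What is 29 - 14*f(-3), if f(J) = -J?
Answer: -13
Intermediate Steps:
29 - 14*f(-3) = 29 - (-14)*(-3) = 29 - 14*3 = 29 - 42 = -13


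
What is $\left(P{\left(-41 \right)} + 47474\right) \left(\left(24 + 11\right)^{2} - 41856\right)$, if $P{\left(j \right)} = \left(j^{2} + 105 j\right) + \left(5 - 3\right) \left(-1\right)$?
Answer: $-1822219088$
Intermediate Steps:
$P{\left(j \right)} = -2 + j^{2} + 105 j$ ($P{\left(j \right)} = \left(j^{2} + 105 j\right) + 2 \left(-1\right) = \left(j^{2} + 105 j\right) - 2 = -2 + j^{2} + 105 j$)
$\left(P{\left(-41 \right)} + 47474\right) \left(\left(24 + 11\right)^{2} - 41856\right) = \left(\left(-2 + \left(-41\right)^{2} + 105 \left(-41\right)\right) + 47474\right) \left(\left(24 + 11\right)^{2} - 41856\right) = \left(\left(-2 + 1681 - 4305\right) + 47474\right) \left(35^{2} - 41856\right) = \left(-2626 + 47474\right) \left(1225 - 41856\right) = 44848 \left(-40631\right) = -1822219088$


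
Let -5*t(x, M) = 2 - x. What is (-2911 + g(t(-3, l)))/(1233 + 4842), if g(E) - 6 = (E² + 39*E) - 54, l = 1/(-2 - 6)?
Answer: -37/75 ≈ -0.49333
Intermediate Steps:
l = -⅛ (l = 1/(-8) = -⅛ ≈ -0.12500)
t(x, M) = -⅖ + x/5 (t(x, M) = -(2 - x)/5 = -⅖ + x/5)
g(E) = -48 + E² + 39*E (g(E) = 6 + ((E² + 39*E) - 54) = 6 + (-54 + E² + 39*E) = -48 + E² + 39*E)
(-2911 + g(t(-3, l)))/(1233 + 4842) = (-2911 + (-48 + (-⅖ + (⅕)*(-3))² + 39*(-⅖ + (⅕)*(-3))))/(1233 + 4842) = (-2911 + (-48 + (-⅖ - ⅗)² + 39*(-⅖ - ⅗)))/6075 = (-2911 + (-48 + (-1)² + 39*(-1)))*(1/6075) = (-2911 + (-48 + 1 - 39))*(1/6075) = (-2911 - 86)*(1/6075) = -2997*1/6075 = -37/75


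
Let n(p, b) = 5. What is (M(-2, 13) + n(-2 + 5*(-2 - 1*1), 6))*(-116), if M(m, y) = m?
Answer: -348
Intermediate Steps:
(M(-2, 13) + n(-2 + 5*(-2 - 1*1), 6))*(-116) = (-2 + 5)*(-116) = 3*(-116) = -348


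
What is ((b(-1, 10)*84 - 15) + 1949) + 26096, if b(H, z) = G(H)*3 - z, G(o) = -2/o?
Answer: 27694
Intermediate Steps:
b(H, z) = -z - 6/H (b(H, z) = -2/H*3 - z = -6/H - z = -z - 6/H)
((b(-1, 10)*84 - 15) + 1949) + 26096 = (((-1*10 - 6/(-1))*84 - 15) + 1949) + 26096 = (((-10 - 6*(-1))*84 - 15) + 1949) + 26096 = (((-10 + 6)*84 - 15) + 1949) + 26096 = ((-4*84 - 15) + 1949) + 26096 = ((-336 - 15) + 1949) + 26096 = (-351 + 1949) + 26096 = 1598 + 26096 = 27694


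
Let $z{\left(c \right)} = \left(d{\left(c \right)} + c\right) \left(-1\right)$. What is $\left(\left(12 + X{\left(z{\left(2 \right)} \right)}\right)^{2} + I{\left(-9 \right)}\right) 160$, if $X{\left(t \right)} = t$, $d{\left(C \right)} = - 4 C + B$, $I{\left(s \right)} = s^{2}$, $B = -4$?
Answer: $90400$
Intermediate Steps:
$d{\left(C \right)} = -4 - 4 C$ ($d{\left(C \right)} = - 4 C - 4 = -4 - 4 C$)
$z{\left(c \right)} = 4 + 3 c$ ($z{\left(c \right)} = \left(\left(-4 - 4 c\right) + c\right) \left(-1\right) = \left(-4 - 3 c\right) \left(-1\right) = 4 + 3 c$)
$\left(\left(12 + X{\left(z{\left(2 \right)} \right)}\right)^{2} + I{\left(-9 \right)}\right) 160 = \left(\left(12 + \left(4 + 3 \cdot 2\right)\right)^{2} + \left(-9\right)^{2}\right) 160 = \left(\left(12 + \left(4 + 6\right)\right)^{2} + 81\right) 160 = \left(\left(12 + 10\right)^{2} + 81\right) 160 = \left(22^{2} + 81\right) 160 = \left(484 + 81\right) 160 = 565 \cdot 160 = 90400$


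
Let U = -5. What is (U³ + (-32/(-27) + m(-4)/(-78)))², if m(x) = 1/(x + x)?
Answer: 483490762225/31539456 ≈ 15330.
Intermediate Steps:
m(x) = 1/(2*x)
(U³ + (-32/(-27) + m(-4)/(-78)))² = ((-5)³ + (-32/(-27) + ((½)/(-4))/(-78)))² = (-125 + (-32*(-1/27) + ((½)*(-¼))*(-1/78)))² = (-125 + (32/27 - ⅛*(-1/78)))² = (-125 + (32/27 + 1/624))² = (-125 + 6665/5616)² = (-695335/5616)² = 483490762225/31539456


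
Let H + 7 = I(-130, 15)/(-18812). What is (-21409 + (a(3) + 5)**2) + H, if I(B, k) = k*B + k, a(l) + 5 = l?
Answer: -402706549/18812 ≈ -21407.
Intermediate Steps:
a(l) = -5 + l
I(B, k) = k + B*k (I(B, k) = B*k + k = k + B*k)
H = -129749/18812 (H = -7 + (15*(1 - 130))/(-18812) = -7 + (15*(-129))*(-1/18812) = -7 - 1935*(-1/18812) = -7 + 1935/18812 = -129749/18812 ≈ -6.8971)
(-21409 + (a(3) + 5)**2) + H = (-21409 + ((-5 + 3) + 5)**2) - 129749/18812 = (-21409 + (-2 + 5)**2) - 129749/18812 = (-21409 + 3**2) - 129749/18812 = (-21409 + 9) - 129749/18812 = -21400 - 129749/18812 = -402706549/18812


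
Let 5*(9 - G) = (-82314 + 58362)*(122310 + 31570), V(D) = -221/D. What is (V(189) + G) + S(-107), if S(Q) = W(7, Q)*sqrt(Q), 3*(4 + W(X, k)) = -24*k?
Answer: 139320737608/189 + 852*I*sqrt(107) ≈ 7.3715e+8 + 8813.2*I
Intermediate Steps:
W(X, k) = -4 - 8*k (W(X, k) = -4 + (-24*k)/3 = -4 - 8*k)
S(Q) = sqrt(Q)*(-4 - 8*Q) (S(Q) = (-4 - 8*Q)*sqrt(Q) = sqrt(Q)*(-4 - 8*Q))
G = 737146761 (G = 9 - (-82314 + 58362)*(122310 + 31570)/5 = 9 - (-23952)*153880/5 = 9 - 1/5*(-3685733760) = 9 + 737146752 = 737146761)
(V(189) + G) + S(-107) = (-221/189 + 737146761) + sqrt(-107)*(-4 - 8*(-107)) = (-221*1/189 + 737146761) + (I*sqrt(107))*(-4 + 856) = (-221/189 + 737146761) + (I*sqrt(107))*852 = 139320737608/189 + 852*I*sqrt(107)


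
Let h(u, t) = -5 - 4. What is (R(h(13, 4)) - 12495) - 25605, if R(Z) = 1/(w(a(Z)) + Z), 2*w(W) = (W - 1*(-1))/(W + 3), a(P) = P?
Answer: -952503/25 ≈ -38100.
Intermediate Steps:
w(W) = (1 + W)/(2*(3 + W)) (w(W) = ((W - 1*(-1))/(W + 3))/2 = ((W + 1)/(3 + W))/2 = ((1 + W)/(3 + W))/2 = (1 + W)/(2*(3 + W)))
h(u, t) = -9
R(Z) = 1/(Z + (1 + Z)/(2*(3 + Z))) (R(Z) = 1/((1 + Z)/(2*(3 + Z)) + Z) = 1/(Z + (1 + Z)/(2*(3 + Z))))
(R(h(13, 4)) - 12495) - 25605 = (2*(3 - 9)/(1 - 9 + 2*(-9)*(3 - 9)) - 12495) - 25605 = (2*(-6)/(1 - 9 + 2*(-9)*(-6)) - 12495) - 25605 = (2*(-6)/(1 - 9 + 108) - 12495) - 25605 = (2*(-6)/100 - 12495) - 25605 = (2*(1/100)*(-6) - 12495) - 25605 = (-3/25 - 12495) - 25605 = -312378/25 - 25605 = -952503/25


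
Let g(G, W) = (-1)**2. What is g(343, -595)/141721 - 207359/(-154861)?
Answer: 29387279700/21947055781 ≈ 1.3390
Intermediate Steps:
g(G, W) = 1
g(343, -595)/141721 - 207359/(-154861) = 1/141721 - 207359/(-154861) = 1*(1/141721) - 207359*(-1/154861) = 1/141721 + 207359/154861 = 29387279700/21947055781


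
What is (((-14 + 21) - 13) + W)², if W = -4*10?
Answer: 2116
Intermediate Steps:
W = -40
(((-14 + 21) - 13) + W)² = (((-14 + 21) - 13) - 40)² = ((7 - 13) - 40)² = (-6 - 40)² = (-46)² = 2116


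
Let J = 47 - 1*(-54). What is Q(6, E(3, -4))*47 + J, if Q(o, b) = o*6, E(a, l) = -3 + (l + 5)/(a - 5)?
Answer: 1793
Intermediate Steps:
J = 101 (J = 47 + 54 = 101)
E(a, l) = -3 + (5 + l)/(-5 + a)
Q(o, b) = 6*o
Q(6, E(3, -4))*47 + J = (6*6)*47 + 101 = 36*47 + 101 = 1692 + 101 = 1793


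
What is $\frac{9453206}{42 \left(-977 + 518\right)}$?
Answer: $- \frac{675229}{1377} \approx -490.36$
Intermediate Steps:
$\frac{9453206}{42 \left(-977 + 518\right)} = \frac{9453206}{42 \left(-459\right)} = \frac{9453206}{-19278} = 9453206 \left(- \frac{1}{19278}\right) = - \frac{675229}{1377}$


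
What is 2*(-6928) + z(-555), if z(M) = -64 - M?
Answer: -13365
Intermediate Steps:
2*(-6928) + z(-555) = 2*(-6928) + (-64 - 1*(-555)) = -13856 + (-64 + 555) = -13856 + 491 = -13365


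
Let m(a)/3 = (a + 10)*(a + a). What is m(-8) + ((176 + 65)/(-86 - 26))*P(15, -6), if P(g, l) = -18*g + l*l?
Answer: 22821/56 ≈ 407.52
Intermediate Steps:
m(a) = 6*a*(10 + a) (m(a) = 3*((a + 10)*(a + a)) = 3*((10 + a)*(2*a)) = 3*(2*a*(10 + a)) = 6*a*(10 + a))
P(g, l) = l² - 18*g (P(g, l) = -18*g + l² = l² - 18*g)
m(-8) + ((176 + 65)/(-86 - 26))*P(15, -6) = 6*(-8)*(10 - 8) + ((176 + 65)/(-86 - 26))*((-6)² - 18*15) = 6*(-8)*2 + (241/(-112))*(36 - 270) = -96 + (241*(-1/112))*(-234) = -96 - 241/112*(-234) = -96 + 28197/56 = 22821/56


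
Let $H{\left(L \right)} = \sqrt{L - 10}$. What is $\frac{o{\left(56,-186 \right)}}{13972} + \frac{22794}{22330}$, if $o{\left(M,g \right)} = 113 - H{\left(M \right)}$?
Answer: $\frac{112949}{109780} - \frac{\sqrt{46}}{13972} \approx 1.0284$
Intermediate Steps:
$H{\left(L \right)} = \sqrt{-10 + L}$
$o{\left(M,g \right)} = 113 - \sqrt{-10 + M}$
$\frac{o{\left(56,-186 \right)}}{13972} + \frac{22794}{22330} = \frac{113 - \sqrt{-10 + 56}}{13972} + \frac{22794}{22330} = \left(113 - \sqrt{46}\right) \frac{1}{13972} + 22794 \cdot \frac{1}{22330} = \left(\frac{113}{13972} - \frac{\sqrt{46}}{13972}\right) + \frac{393}{385} = \frac{112949}{109780} - \frac{\sqrt{46}}{13972}$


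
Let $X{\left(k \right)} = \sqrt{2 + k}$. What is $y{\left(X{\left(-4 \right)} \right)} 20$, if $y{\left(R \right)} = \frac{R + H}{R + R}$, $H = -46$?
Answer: $10 + 230 i \sqrt{2} \approx 10.0 + 325.27 i$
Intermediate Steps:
$y{\left(R \right)} = \frac{-46 + R}{2 R}$ ($y{\left(R \right)} = \frac{R - 46}{R + R} = \frac{-46 + R}{2 R}$)
$y{\left(X{\left(-4 \right)} \right)} 20 = \frac{-46 + \sqrt{2 - 4}}{2 \sqrt{2 - 4}} \cdot 20 = \frac{-46 + \sqrt{-2}}{2 \sqrt{-2}} \cdot 20 = \frac{-46 + i \sqrt{2}}{2 i \sqrt{2}} \cdot 20 = \frac{- \frac{i \sqrt{2}}{2} \left(-46 + i \sqrt{2}\right)}{2} \cdot 20 = - \frac{i \sqrt{2} \left(-46 + i \sqrt{2}\right)}{4} \cdot 20 = - 5 i \sqrt{2} \left(-46 + i \sqrt{2}\right)$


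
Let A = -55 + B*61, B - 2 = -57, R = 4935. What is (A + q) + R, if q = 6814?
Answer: 8339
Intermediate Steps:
B = -55 (B = 2 - 57 = -55)
A = -3410 (A = -55 - 55*61 = -55 - 3355 = -3410)
(A + q) + R = (-3410 + 6814) + 4935 = 3404 + 4935 = 8339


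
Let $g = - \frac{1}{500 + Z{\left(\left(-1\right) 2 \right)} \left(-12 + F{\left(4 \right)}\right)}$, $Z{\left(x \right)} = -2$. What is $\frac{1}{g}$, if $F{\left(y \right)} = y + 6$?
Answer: $-504$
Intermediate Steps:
$F{\left(y \right)} = 6 + y$
$g = - \frac{1}{504}$ ($g = - \frac{1}{500 - 2 \left(-12 + \left(6 + 4\right)\right)} = - \frac{1}{500 - 2 \left(-12 + 10\right)} = - \frac{1}{500 - -4} = - \frac{1}{500 + 4} = - \frac{1}{504} \approx -0.0019841$)
$\frac{1}{g} = \frac{1}{- \frac{1}{504}} = -504$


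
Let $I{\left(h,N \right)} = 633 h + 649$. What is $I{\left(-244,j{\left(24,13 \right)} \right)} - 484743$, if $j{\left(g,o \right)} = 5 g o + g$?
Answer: $-638546$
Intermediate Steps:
$j{\left(g,o \right)} = g + 5 g o$ ($j{\left(g,o \right)} = 5 g o + g = g + 5 g o$)
$I{\left(h,N \right)} = 649 + 633 h$
$I{\left(-244,j{\left(24,13 \right)} \right)} - 484743 = \left(649 + 633 \left(-244\right)\right) - 484743 = \left(649 - 154452\right) - 484743 = -153803 - 484743 = -638546$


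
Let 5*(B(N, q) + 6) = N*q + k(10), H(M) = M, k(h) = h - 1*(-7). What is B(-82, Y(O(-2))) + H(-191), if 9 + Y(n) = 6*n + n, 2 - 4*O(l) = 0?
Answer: -517/5 ≈ -103.40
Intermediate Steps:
O(l) = 1/2 (O(l) = 1/2 - 1/4*0 = 1/2 + 0 = 1/2)
k(h) = 7 + h (k(h) = h + 7 = 7 + h)
Y(n) = -9 + 7*n (Y(n) = -9 + (6*n + n) = -9 + 7*n)
B(N, q) = -13/5 + N*q/5 (B(N, q) = -6 + (N*q + (7 + 10))/5 = -6 + (N*q + 17)/5 = -6 + (17 + N*q)/5 = -6 + (17/5 + N*q/5) = -13/5 + N*q/5)
B(-82, Y(O(-2))) + H(-191) = (-13/5 + (1/5)*(-82)*(-9 + 7*(1/2))) - 191 = (-13/5 + (1/5)*(-82)*(-9 + 7/2)) - 191 = (-13/5 + (1/5)*(-82)*(-11/2)) - 191 = (-13/5 + 451/5) - 191 = 438/5 - 191 = -517/5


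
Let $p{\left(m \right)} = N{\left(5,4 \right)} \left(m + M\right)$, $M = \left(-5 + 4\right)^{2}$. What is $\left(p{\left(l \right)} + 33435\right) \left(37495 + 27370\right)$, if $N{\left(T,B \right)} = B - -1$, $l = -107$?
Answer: $2134382825$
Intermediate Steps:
$N{\left(T,B \right)} = 1 + B$ ($N{\left(T,B \right)} = B + 1 = 1 + B$)
$M = 1$ ($M = \left(-1\right)^{2} = 1$)
$p{\left(m \right)} = 5 + 5 m$ ($p{\left(m \right)} = \left(1 + 4\right) \left(m + 1\right) = 5 \left(1 + m\right) = 5 + 5 m$)
$\left(p{\left(l \right)} + 33435\right) \left(37495 + 27370\right) = \left(\left(5 + 5 \left(-107\right)\right) + 33435\right) \left(37495 + 27370\right) = \left(\left(5 - 535\right) + 33435\right) 64865 = \left(-530 + 33435\right) 64865 = 32905 \cdot 64865 = 2134382825$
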